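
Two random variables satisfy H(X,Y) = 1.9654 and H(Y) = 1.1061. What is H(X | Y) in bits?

Chain rule: H(X,Y) = H(X|Y) + H(Y)
H(X|Y) = H(X,Y) - H(Y) = 1.9654 - 1.1061 = 0.8593 bits


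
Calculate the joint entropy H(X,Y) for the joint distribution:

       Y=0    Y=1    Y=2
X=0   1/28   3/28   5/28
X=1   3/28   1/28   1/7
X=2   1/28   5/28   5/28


H(X,Y) = -Σ p(x,y) log₂ p(x,y)
  p(0,0)=1/28: -0.0357 × log₂(0.0357) = 0.1717
  p(0,1)=3/28: -0.1071 × log₂(0.1071) = 0.3453
  p(0,2)=5/28: -0.1786 × log₂(0.1786) = 0.4438
  p(1,0)=3/28: -0.1071 × log₂(0.1071) = 0.3453
  p(1,1)=1/28: -0.0357 × log₂(0.0357) = 0.1717
  p(1,2)=1/7: -0.1429 × log₂(0.1429) = 0.4011
  p(2,0)=1/28: -0.0357 × log₂(0.0357) = 0.1717
  p(2,1)=5/28: -0.1786 × log₂(0.1786) = 0.4438
  p(2,2)=5/28: -0.1786 × log₂(0.1786) = 0.4438
H(X,Y) = 2.9381 bits


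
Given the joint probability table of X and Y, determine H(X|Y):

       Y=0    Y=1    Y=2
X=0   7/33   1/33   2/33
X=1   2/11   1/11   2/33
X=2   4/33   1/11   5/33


H(X|Y) = Σ_y p(y) H(X|Y=y)
  p(Y=0) = 17/33, H(X|Y=0) = 1.5486
  p(Y=1) = 7/33, H(X|Y=1) = 1.4488
  p(Y=2) = 3/11, H(X|Y=2) = 1.4355
H(X|Y) = 0.5152×1.5486 + 0.2121×1.4488 + 0.2727×1.4355 = 1.4966 bits


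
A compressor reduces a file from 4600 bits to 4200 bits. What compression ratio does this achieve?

Compression ratio = Original / Compressed
= 4600 / 4200 = 1.10:1


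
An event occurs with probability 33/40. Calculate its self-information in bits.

Information content I(x) = -log₂(p(x))
I = -log₂(33/40) = -log₂(0.8250)
I = 0.2775 bits


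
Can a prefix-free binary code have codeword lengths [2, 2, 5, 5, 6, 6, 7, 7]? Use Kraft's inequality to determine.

Kraft inequality: Σ 2^(-l_i) ≤ 1 for prefix-free code
Calculating: 2^(-2) + 2^(-2) + 2^(-5) + 2^(-5) + 2^(-6) + 2^(-6) + 2^(-7) + 2^(-7)
= 0.25 + 0.25 + 0.03125 + 0.03125 + 0.015625 + 0.015625 + 0.0078125 + 0.0078125
= 0.6094
Since 0.6094 ≤ 1, prefix-free code exists


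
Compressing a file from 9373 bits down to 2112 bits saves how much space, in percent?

Space savings = (1 - Compressed/Original) × 100%
= (1 - 2112/9373) × 100%
= 77.47%


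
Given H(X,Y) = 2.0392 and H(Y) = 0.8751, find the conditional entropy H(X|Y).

Chain rule: H(X,Y) = H(X|Y) + H(Y)
H(X|Y) = H(X,Y) - H(Y) = 2.0392 - 0.8751 = 1.1641 bits


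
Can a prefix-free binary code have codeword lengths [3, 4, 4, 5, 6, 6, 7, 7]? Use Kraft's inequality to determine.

Kraft inequality: Σ 2^(-l_i) ≤ 1 for prefix-free code
Calculating: 2^(-3) + 2^(-4) + 2^(-4) + 2^(-5) + 2^(-6) + 2^(-6) + 2^(-7) + 2^(-7)
= 0.125 + 0.0625 + 0.0625 + 0.03125 + 0.015625 + 0.015625 + 0.0078125 + 0.0078125
= 0.3281
Since 0.3281 ≤ 1, prefix-free code exists


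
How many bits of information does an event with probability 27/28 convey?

Information content I(x) = -log₂(p(x))
I = -log₂(27/28) = -log₂(0.9643)
I = 0.0525 bits


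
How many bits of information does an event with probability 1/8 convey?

Information content I(x) = -log₂(p(x))
I = -log₂(1/8) = -log₂(0.1250)
I = 3.0000 bits


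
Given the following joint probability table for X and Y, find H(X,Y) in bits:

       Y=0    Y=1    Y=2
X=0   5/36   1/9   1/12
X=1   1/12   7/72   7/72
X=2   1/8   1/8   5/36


H(X,Y) = -Σ p(x,y) log₂ p(x,y)
  p(0,0)=5/36: -0.1389 × log₂(0.1389) = 0.3956
  p(0,1)=1/9: -0.1111 × log₂(0.1111) = 0.3522
  p(0,2)=1/12: -0.0833 × log₂(0.0833) = 0.2987
  p(1,0)=1/12: -0.0833 × log₂(0.0833) = 0.2987
  p(1,1)=7/72: -0.0972 × log₂(0.0972) = 0.3269
  p(1,2)=7/72: -0.0972 × log₂(0.0972) = 0.3269
  p(2,0)=1/8: -0.1250 × log₂(0.1250) = 0.3750
  p(2,1)=1/8: -0.1250 × log₂(0.1250) = 0.3750
  p(2,2)=5/36: -0.1389 × log₂(0.1389) = 0.3956
H(X,Y) = 3.1447 bits


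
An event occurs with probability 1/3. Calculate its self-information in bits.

Information content I(x) = -log₂(p(x))
I = -log₂(1/3) = -log₂(0.3333)
I = 1.5850 bits


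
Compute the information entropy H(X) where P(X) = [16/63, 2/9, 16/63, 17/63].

H(X) = -Σ p(x) log₂ p(x)
  -16/63 × log₂(16/63) = 0.5022
  -2/9 × log₂(2/9) = 0.4822
  -16/63 × log₂(16/63) = 0.5022
  -17/63 × log₂(17/63) = 0.5100
H(X) = 1.9965 bits


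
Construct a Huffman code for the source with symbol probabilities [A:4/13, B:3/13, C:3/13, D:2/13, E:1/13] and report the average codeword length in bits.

Huffman tree construction:
Combine smallest probabilities repeatedly
Resulting codes:
  A: 11 (length 2)
  B: 00 (length 2)
  C: 01 (length 2)
  D: 101 (length 3)
  E: 100 (length 3)
Average length = Σ p(s) × length(s) = 2.2308 bits


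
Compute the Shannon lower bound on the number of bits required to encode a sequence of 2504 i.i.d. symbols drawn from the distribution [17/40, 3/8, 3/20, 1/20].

Entropy H = 1.6819 bits/symbol
Minimum bits = H × n = 1.6819 × 2504
= 4211.55 bits


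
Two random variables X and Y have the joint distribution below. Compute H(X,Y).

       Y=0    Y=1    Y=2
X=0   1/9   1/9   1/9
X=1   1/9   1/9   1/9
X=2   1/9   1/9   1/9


H(X,Y) = -Σ p(x,y) log₂ p(x,y)
  p(0,0)=1/9: -0.1111 × log₂(0.1111) = 0.3522
  p(0,1)=1/9: -0.1111 × log₂(0.1111) = 0.3522
  p(0,2)=1/9: -0.1111 × log₂(0.1111) = 0.3522
  p(1,0)=1/9: -0.1111 × log₂(0.1111) = 0.3522
  p(1,1)=1/9: -0.1111 × log₂(0.1111) = 0.3522
  p(1,2)=1/9: -0.1111 × log₂(0.1111) = 0.3522
  p(2,0)=1/9: -0.1111 × log₂(0.1111) = 0.3522
  p(2,1)=1/9: -0.1111 × log₂(0.1111) = 0.3522
  p(2,2)=1/9: -0.1111 × log₂(0.1111) = 0.3522
H(X,Y) = 3.1699 bits


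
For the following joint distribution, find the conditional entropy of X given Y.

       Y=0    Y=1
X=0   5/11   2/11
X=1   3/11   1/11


H(X|Y) = Σ_y p(y) H(X|Y=y)
  p(Y=0) = 8/11, H(X|Y=0) = 0.9544
  p(Y=1) = 3/11, H(X|Y=1) = 0.9183
H(X|Y) = 0.7273×0.9544 + 0.2727×0.9183 = 0.9446 bits


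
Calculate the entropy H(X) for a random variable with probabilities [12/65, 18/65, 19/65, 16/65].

H(X) = -Σ p(x) log₂ p(x)
  -12/65 × log₂(12/65) = 0.4500
  -18/65 × log₂(18/65) = 0.5130
  -19/65 × log₂(19/65) = 0.5187
  -16/65 × log₂(16/65) = 0.4978
H(X) = 1.9795 bits


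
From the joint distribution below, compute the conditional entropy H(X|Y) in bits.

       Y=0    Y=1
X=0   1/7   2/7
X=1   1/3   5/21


H(X|Y) = Σ_y p(y) H(X|Y=y)
  p(Y=0) = 10/21, H(X|Y=0) = 0.8813
  p(Y=1) = 11/21, H(X|Y=1) = 0.9940
H(X|Y) = 0.4762×0.8813 + 0.5238×0.9940 = 0.9403 bits


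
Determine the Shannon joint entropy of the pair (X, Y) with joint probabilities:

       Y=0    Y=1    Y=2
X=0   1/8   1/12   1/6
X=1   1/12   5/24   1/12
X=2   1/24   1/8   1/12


H(X,Y) = -Σ p(x,y) log₂ p(x,y)
  p(0,0)=1/8: -0.1250 × log₂(0.1250) = 0.3750
  p(0,1)=1/12: -0.0833 × log₂(0.0833) = 0.2987
  p(0,2)=1/6: -0.1667 × log₂(0.1667) = 0.4308
  p(1,0)=1/12: -0.0833 × log₂(0.0833) = 0.2987
  p(1,1)=5/24: -0.2083 × log₂(0.2083) = 0.4715
  p(1,2)=1/12: -0.0833 × log₂(0.0833) = 0.2987
  p(2,0)=1/24: -0.0417 × log₂(0.0417) = 0.1910
  p(2,1)=1/8: -0.1250 × log₂(0.1250) = 0.3750
  p(2,2)=1/12: -0.0833 × log₂(0.0833) = 0.2987
H(X,Y) = 3.0383 bits


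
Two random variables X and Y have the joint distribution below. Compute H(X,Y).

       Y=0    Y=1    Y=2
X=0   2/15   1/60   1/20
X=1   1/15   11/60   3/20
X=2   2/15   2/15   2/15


H(X,Y) = -Σ p(x,y) log₂ p(x,y)
  p(0,0)=2/15: -0.1333 × log₂(0.1333) = 0.3876
  p(0,1)=1/60: -0.0167 × log₂(0.0167) = 0.0984
  p(0,2)=1/20: -0.0500 × log₂(0.0500) = 0.2161
  p(1,0)=1/15: -0.0667 × log₂(0.0667) = 0.2605
  p(1,1)=11/60: -0.1833 × log₂(0.1833) = 0.4487
  p(1,2)=3/20: -0.1500 × log₂(0.1500) = 0.4105
  p(2,0)=2/15: -0.1333 × log₂(0.1333) = 0.3876
  p(2,1)=2/15: -0.1333 × log₂(0.1333) = 0.3876
  p(2,2)=2/15: -0.1333 × log₂(0.1333) = 0.3876
H(X,Y) = 2.9846 bits


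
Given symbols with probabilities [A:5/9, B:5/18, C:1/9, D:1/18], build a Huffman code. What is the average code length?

Huffman tree construction:
Combine smallest probabilities repeatedly
Resulting codes:
  A: 1 (length 1)
  B: 01 (length 2)
  C: 001 (length 3)
  D: 000 (length 3)
Average length = Σ p(s) × length(s) = 1.6111 bits


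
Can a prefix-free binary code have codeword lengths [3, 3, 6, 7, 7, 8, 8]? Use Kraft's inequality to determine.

Kraft inequality: Σ 2^(-l_i) ≤ 1 for prefix-free code
Calculating: 2^(-3) + 2^(-3) + 2^(-6) + 2^(-7) + 2^(-7) + 2^(-8) + 2^(-8)
= 0.125 + 0.125 + 0.015625 + 0.0078125 + 0.0078125 + 0.00390625 + 0.00390625
= 0.2891
Since 0.2891 ≤ 1, prefix-free code exists


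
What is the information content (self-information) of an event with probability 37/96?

Information content I(x) = -log₂(p(x))
I = -log₂(37/96) = -log₂(0.3854)
I = 1.3755 bits


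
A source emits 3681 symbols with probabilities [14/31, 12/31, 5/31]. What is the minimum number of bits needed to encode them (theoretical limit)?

Entropy H = 1.4725 bits/symbol
Minimum bits = H × n = 1.4725 × 3681
= 5420.32 bits


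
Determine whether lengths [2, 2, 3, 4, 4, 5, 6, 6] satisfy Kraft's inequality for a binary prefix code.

Kraft inequality: Σ 2^(-l_i) ≤ 1 for prefix-free code
Calculating: 2^(-2) + 2^(-2) + 2^(-3) + 2^(-4) + 2^(-4) + 2^(-5) + 2^(-6) + 2^(-6)
= 0.25 + 0.25 + 0.125 + 0.0625 + 0.0625 + 0.03125 + 0.015625 + 0.015625
= 0.8125
Since 0.8125 ≤ 1, prefix-free code exists


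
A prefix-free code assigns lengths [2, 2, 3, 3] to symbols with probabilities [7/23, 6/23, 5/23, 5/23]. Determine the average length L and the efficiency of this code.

Average length L = Σ p_i × l_i = 2.4348 bits
Entropy H = 1.9853 bits
Efficiency η = H/L × 100% = 81.54%


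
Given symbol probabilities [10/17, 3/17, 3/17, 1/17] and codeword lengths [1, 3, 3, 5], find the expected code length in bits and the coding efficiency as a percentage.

Average length L = Σ p_i × l_i = 1.9412 bits
Entropy H = 1.5740 bits
Efficiency η = H/L × 100% = 81.08%


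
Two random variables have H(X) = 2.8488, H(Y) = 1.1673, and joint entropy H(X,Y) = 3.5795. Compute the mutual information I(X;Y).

I(X;Y) = H(X) + H(Y) - H(X,Y)
I(X;Y) = 2.8488 + 1.1673 - 3.5795 = 0.4366 bits


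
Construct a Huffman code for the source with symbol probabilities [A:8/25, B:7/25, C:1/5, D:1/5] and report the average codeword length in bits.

Huffman tree construction:
Combine smallest probabilities repeatedly
Resulting codes:
  A: 11 (length 2)
  B: 10 (length 2)
  C: 00 (length 2)
  D: 01 (length 2)
Average length = Σ p(s) × length(s) = 2.0000 bits


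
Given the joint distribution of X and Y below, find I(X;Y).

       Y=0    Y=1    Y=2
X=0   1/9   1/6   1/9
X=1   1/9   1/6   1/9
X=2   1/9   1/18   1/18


H(X) = 1.5420, H(Y) = 1.5715, H(X,Y) = 3.0860
I(X;Y) = H(X) + H(Y) - H(X,Y) = 0.0275 bits


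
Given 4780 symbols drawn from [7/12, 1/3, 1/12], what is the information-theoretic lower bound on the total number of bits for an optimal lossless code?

Entropy H = 1.2807 bits/symbol
Minimum bits = H × n = 1.2807 × 4780
= 6121.61 bits


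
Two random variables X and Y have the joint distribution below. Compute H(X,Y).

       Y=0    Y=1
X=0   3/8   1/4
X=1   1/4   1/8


H(X,Y) = -Σ p(x,y) log₂ p(x,y)
  p(0,0)=3/8: -0.3750 × log₂(0.3750) = 0.5306
  p(0,1)=1/4: -0.2500 × log₂(0.2500) = 0.5000
  p(1,0)=1/4: -0.2500 × log₂(0.2500) = 0.5000
  p(1,1)=1/8: -0.1250 × log₂(0.1250) = 0.3750
H(X,Y) = 1.9056 bits


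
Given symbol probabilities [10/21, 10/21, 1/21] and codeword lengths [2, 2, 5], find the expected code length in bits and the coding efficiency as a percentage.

Average length L = Σ p_i × l_i = 2.1429 bits
Entropy H = 1.2286 bits
Efficiency η = H/L × 100% = 57.33%


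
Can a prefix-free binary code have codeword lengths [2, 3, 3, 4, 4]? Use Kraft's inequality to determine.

Kraft inequality: Σ 2^(-l_i) ≤ 1 for prefix-free code
Calculating: 2^(-2) + 2^(-3) + 2^(-3) + 2^(-4) + 2^(-4)
= 0.25 + 0.125 + 0.125 + 0.0625 + 0.0625
= 0.6250
Since 0.6250 ≤ 1, prefix-free code exists


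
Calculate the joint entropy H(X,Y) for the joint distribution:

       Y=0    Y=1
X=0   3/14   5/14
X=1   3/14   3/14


H(X,Y) = -Σ p(x,y) log₂ p(x,y)
  p(0,0)=3/14: -0.2143 × log₂(0.2143) = 0.4762
  p(0,1)=5/14: -0.3571 × log₂(0.3571) = 0.5305
  p(1,0)=3/14: -0.2143 × log₂(0.2143) = 0.4762
  p(1,1)=3/14: -0.2143 × log₂(0.2143) = 0.4762
H(X,Y) = 1.9592 bits


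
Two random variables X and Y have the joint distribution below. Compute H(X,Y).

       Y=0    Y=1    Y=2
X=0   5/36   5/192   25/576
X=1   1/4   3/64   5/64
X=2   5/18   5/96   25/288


H(X,Y) = -Σ p(x,y) log₂ p(x,y)
  p(0,0)=5/36: -0.1389 × log₂(0.1389) = 0.3956
  p(0,1)=5/192: -0.0260 × log₂(0.0260) = 0.1371
  p(0,2)=25/576: -0.0434 × log₂(0.0434) = 0.1964
  p(1,0)=1/4: -0.2500 × log₂(0.2500) = 0.5000
  p(1,1)=3/64: -0.0469 × log₂(0.0469) = 0.2070
  p(1,2)=5/64: -0.0781 × log₂(0.0781) = 0.2873
  p(2,0)=5/18: -0.2778 × log₂(0.2778) = 0.5133
  p(2,1)=5/96: -0.0521 × log₂(0.0521) = 0.2220
  p(2,2)=25/288: -0.0868 × log₂(0.0868) = 0.3061
H(X,Y) = 2.7648 bits


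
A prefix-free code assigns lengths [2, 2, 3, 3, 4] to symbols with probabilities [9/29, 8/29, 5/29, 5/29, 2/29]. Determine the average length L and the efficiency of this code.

Average length L = Σ p_i × l_i = 2.4828 bits
Entropy H = 2.1770 bits
Efficiency η = H/L × 100% = 87.68%


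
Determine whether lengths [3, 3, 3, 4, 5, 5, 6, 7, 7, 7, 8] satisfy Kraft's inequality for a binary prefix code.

Kraft inequality: Σ 2^(-l_i) ≤ 1 for prefix-free code
Calculating: 2^(-3) + 2^(-3) + 2^(-3) + 2^(-4) + 2^(-5) + 2^(-5) + 2^(-6) + 2^(-7) + 2^(-7) + 2^(-7) + 2^(-8)
= 0.125 + 0.125 + 0.125 + 0.0625 + 0.03125 + 0.03125 + 0.015625 + 0.0078125 + 0.0078125 + 0.0078125 + 0.00390625
= 0.5430
Since 0.5430 ≤ 1, prefix-free code exists


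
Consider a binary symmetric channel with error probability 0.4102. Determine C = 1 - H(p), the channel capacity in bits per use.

For BSC with error probability p:
C = 1 - H(p) where H(p) is binary entropy
H(0.4102) = -0.4102 × log₂(0.4102) - 0.5898 × log₂(0.5898)
H(p) = 0.9766
C = 1 - 0.9766 = 0.0234 bits/use


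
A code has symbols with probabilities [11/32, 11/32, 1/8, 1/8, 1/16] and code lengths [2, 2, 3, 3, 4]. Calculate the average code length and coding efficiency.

Average length L = Σ p_i × l_i = 2.3750 bits
Entropy H = 2.0591 bits
Efficiency η = H/L × 100% = 86.70%


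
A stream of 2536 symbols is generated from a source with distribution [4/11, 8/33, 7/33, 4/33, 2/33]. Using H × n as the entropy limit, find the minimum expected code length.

Entropy H = 2.1150 bits/symbol
Minimum bits = H × n = 2.1150 × 2536
= 5363.56 bits


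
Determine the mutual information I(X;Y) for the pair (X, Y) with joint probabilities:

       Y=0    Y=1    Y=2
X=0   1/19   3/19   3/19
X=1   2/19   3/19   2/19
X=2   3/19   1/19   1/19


H(X) = 1.5683, H(Y) = 1.5810, H(X,Y) = 3.0364
I(X;Y) = H(X) + H(Y) - H(X,Y) = 0.1130 bits


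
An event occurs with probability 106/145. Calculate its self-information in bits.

Information content I(x) = -log₂(p(x))
I = -log₂(106/145) = -log₂(0.7310)
I = 0.4520 bits


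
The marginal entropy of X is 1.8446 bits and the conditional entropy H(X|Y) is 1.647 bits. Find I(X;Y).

I(X;Y) = H(X) - H(X|Y)
I(X;Y) = 1.8446 - 1.647 = 0.1976 bits


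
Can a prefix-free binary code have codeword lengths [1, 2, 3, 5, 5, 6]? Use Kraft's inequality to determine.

Kraft inequality: Σ 2^(-l_i) ≤ 1 for prefix-free code
Calculating: 2^(-1) + 2^(-2) + 2^(-3) + 2^(-5) + 2^(-5) + 2^(-6)
= 0.5 + 0.25 + 0.125 + 0.03125 + 0.03125 + 0.015625
= 0.9531
Since 0.9531 ≤ 1, prefix-free code exists


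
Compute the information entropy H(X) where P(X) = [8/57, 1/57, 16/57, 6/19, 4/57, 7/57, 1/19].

H(X) = -Σ p(x) log₂ p(x)
  -8/57 × log₂(8/57) = 0.3976
  -1/57 × log₂(1/57) = 0.1023
  -16/57 × log₂(16/57) = 0.5145
  -6/19 × log₂(6/19) = 0.5251
  -4/57 × log₂(4/57) = 0.2690
  -7/57 × log₂(7/57) = 0.3716
  -1/19 × log₂(1/19) = 0.2236
H(X) = 2.4037 bits


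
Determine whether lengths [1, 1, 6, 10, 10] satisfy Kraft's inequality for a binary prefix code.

Kraft inequality: Σ 2^(-l_i) ≤ 1 for prefix-free code
Calculating: 2^(-1) + 2^(-1) + 2^(-6) + 2^(-10) + 2^(-10)
= 0.5 + 0.5 + 0.015625 + 0.0009765625 + 0.0009765625
= 1.0176
Since 1.0176 > 1, prefix-free code does not exist


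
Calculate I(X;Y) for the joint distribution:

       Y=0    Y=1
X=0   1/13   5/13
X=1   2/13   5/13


H(X) = 0.9957, H(Y) = 0.7793, H(X,Y) = 1.7605
I(X;Y) = H(X) + H(Y) - H(X,Y) = 0.0146 bits


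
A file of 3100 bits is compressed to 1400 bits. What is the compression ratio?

Compression ratio = Original / Compressed
= 3100 / 1400 = 2.21:1


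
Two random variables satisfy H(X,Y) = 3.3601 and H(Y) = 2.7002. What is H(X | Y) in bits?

Chain rule: H(X,Y) = H(X|Y) + H(Y)
H(X|Y) = H(X,Y) - H(Y) = 3.3601 - 2.7002 = 0.6599 bits


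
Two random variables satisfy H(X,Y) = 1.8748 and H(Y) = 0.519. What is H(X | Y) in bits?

Chain rule: H(X,Y) = H(X|Y) + H(Y)
H(X|Y) = H(X,Y) - H(Y) = 1.8748 - 0.519 = 1.3558 bits


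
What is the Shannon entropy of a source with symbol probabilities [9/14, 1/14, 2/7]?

H(X) = -Σ p(x) log₂ p(x)
  -9/14 × log₂(9/14) = 0.4098
  -1/14 × log₂(1/14) = 0.2720
  -2/7 × log₂(2/7) = 0.5164
H(X) = 1.1981 bits


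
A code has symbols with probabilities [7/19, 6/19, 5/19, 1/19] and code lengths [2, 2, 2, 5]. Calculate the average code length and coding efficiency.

Average length L = Σ p_i × l_i = 2.1579 bits
Entropy H = 1.7863 bits
Efficiency η = H/L × 100% = 82.78%


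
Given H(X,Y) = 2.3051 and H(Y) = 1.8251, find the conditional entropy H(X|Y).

Chain rule: H(X,Y) = H(X|Y) + H(Y)
H(X|Y) = H(X,Y) - H(Y) = 2.3051 - 1.8251 = 0.48 bits


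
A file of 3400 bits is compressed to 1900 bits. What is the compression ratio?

Compression ratio = Original / Compressed
= 3400 / 1900 = 1.79:1


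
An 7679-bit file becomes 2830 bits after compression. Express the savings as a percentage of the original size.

Space savings = (1 - Compressed/Original) × 100%
= (1 - 2830/7679) × 100%
= 63.15%


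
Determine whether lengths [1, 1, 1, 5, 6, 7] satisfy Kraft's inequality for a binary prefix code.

Kraft inequality: Σ 2^(-l_i) ≤ 1 for prefix-free code
Calculating: 2^(-1) + 2^(-1) + 2^(-1) + 2^(-5) + 2^(-6) + 2^(-7)
= 0.5 + 0.5 + 0.5 + 0.03125 + 0.015625 + 0.0078125
= 1.5547
Since 1.5547 > 1, prefix-free code does not exist


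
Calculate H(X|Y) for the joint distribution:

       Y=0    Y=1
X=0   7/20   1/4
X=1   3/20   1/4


H(X|Y) = Σ_y p(y) H(X|Y=y)
  p(Y=0) = 1/2, H(X|Y=0) = 0.8813
  p(Y=1) = 1/2, H(X|Y=1) = 1.0000
H(X|Y) = 0.5000×0.8813 + 0.5000×1.0000 = 0.9406 bits


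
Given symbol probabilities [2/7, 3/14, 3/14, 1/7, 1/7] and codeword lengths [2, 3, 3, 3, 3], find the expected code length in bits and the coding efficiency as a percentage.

Average length L = Σ p_i × l_i = 2.7143 bits
Entropy H = 2.2709 bits
Efficiency η = H/L × 100% = 83.67%


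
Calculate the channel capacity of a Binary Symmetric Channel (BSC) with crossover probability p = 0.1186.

For BSC with error probability p:
C = 1 - H(p) where H(p) is binary entropy
H(0.1186) = -0.1186 × log₂(0.1186) - 0.8814 × log₂(0.8814)
H(p) = 0.5253
C = 1 - 0.5253 = 0.4747 bits/use


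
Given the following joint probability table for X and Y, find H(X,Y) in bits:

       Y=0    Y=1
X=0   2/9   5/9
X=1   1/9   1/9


H(X,Y) = -Σ p(x,y) log₂ p(x,y)
  p(0,0)=2/9: -0.2222 × log₂(0.2222) = 0.4822
  p(0,1)=5/9: -0.5556 × log₂(0.5556) = 0.4711
  p(1,0)=1/9: -0.1111 × log₂(0.1111) = 0.3522
  p(1,1)=1/9: -0.1111 × log₂(0.1111) = 0.3522
H(X,Y) = 1.6577 bits


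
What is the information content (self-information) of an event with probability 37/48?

Information content I(x) = -log₂(p(x))
I = -log₂(37/48) = -log₂(0.7708)
I = 0.3755 bits


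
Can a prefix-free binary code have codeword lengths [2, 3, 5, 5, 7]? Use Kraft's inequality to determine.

Kraft inequality: Σ 2^(-l_i) ≤ 1 for prefix-free code
Calculating: 2^(-2) + 2^(-3) + 2^(-5) + 2^(-5) + 2^(-7)
= 0.25 + 0.125 + 0.03125 + 0.03125 + 0.0078125
= 0.4453
Since 0.4453 ≤ 1, prefix-free code exists


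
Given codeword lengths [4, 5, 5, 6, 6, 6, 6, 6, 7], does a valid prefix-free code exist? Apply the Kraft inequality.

Kraft inequality: Σ 2^(-l_i) ≤ 1 for prefix-free code
Calculating: 2^(-4) + 2^(-5) + 2^(-5) + 2^(-6) + 2^(-6) + 2^(-6) + 2^(-6) + 2^(-6) + 2^(-7)
= 0.0625 + 0.03125 + 0.03125 + 0.015625 + 0.015625 + 0.015625 + 0.015625 + 0.015625 + 0.0078125
= 0.2109
Since 0.2109 ≤ 1, prefix-free code exists


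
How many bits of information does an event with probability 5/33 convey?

Information content I(x) = -log₂(p(x))
I = -log₂(5/33) = -log₂(0.1515)
I = 2.7225 bits


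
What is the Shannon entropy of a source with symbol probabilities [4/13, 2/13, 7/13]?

H(X) = -Σ p(x) log₂ p(x)
  -4/13 × log₂(4/13) = 0.5232
  -2/13 × log₂(2/13) = 0.4155
  -7/13 × log₂(7/13) = 0.4809
H(X) = 1.4196 bits


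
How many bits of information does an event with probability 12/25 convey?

Information content I(x) = -log₂(p(x))
I = -log₂(12/25) = -log₂(0.4800)
I = 1.0589 bits


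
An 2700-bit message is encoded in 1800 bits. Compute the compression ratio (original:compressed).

Compression ratio = Original / Compressed
= 2700 / 1800 = 1.50:1


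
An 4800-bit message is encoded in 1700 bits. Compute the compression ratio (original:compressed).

Compression ratio = Original / Compressed
= 4800 / 1700 = 2.82:1


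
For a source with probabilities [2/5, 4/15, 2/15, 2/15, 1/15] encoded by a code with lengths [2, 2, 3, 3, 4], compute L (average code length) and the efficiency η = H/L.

Average length L = Σ p_i × l_i = 2.4000 bits
Entropy H = 2.0729 bits
Efficiency η = H/L × 100% = 86.37%


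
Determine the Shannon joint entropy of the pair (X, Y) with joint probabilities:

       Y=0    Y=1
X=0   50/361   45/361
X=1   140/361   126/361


H(X,Y) = -Σ p(x,y) log₂ p(x,y)
  p(0,0)=50/361: -0.1385 × log₂(0.1385) = 0.3950
  p(0,1)=45/361: -0.1247 × log₂(0.1247) = 0.3745
  p(1,0)=140/361: -0.3878 × log₂(0.3878) = 0.5300
  p(1,1)=126/361: -0.3490 × log₂(0.3490) = 0.5300
H(X,Y) = 1.8295 bits


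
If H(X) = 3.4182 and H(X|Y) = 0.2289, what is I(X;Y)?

I(X;Y) = H(X) - H(X|Y)
I(X;Y) = 3.4182 - 0.2289 = 3.1893 bits


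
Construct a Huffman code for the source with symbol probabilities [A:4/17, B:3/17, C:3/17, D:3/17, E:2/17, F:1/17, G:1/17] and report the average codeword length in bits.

Huffman tree construction:
Combine smallest probabilities repeatedly
Resulting codes:
  A: 01 (length 2)
  B: 110 (length 3)
  C: 111 (length 3)
  D: 00 (length 2)
  E: 100 (length 3)
  F: 1010 (length 4)
  G: 1011 (length 4)
Average length = Σ p(s) × length(s) = 2.7059 bits


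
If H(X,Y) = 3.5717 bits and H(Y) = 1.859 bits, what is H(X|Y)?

Chain rule: H(X,Y) = H(X|Y) + H(Y)
H(X|Y) = H(X,Y) - H(Y) = 3.5717 - 1.859 = 1.7127 bits


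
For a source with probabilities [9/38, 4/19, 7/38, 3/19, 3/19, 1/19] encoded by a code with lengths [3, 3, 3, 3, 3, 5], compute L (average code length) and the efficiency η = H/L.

Average length L = Σ p_i × l_i = 3.1053 bits
Entropy H = 2.4795 bits
Efficiency η = H/L × 100% = 79.85%


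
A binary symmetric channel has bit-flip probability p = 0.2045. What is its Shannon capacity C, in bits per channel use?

For BSC with error probability p:
C = 1 - H(p) where H(p) is binary entropy
H(0.2045) = -0.2045 × log₂(0.2045) - 0.7955 × log₂(0.7955)
H(p) = 0.7308
C = 1 - 0.7308 = 0.2692 bits/use


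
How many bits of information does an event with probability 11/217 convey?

Information content I(x) = -log₂(p(x))
I = -log₂(11/217) = -log₂(0.0507)
I = 4.3021 bits


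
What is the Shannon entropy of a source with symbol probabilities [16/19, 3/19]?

H(X) = -Σ p(x) log₂ p(x)
  -16/19 × log₂(16/19) = 0.2088
  -3/19 × log₂(3/19) = 0.4205
H(X) = 0.6292 bits


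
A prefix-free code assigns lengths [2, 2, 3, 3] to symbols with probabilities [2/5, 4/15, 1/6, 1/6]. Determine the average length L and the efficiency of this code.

Average length L = Σ p_i × l_i = 2.3333 bits
Entropy H = 1.8989 bits
Efficiency η = H/L × 100% = 81.38%


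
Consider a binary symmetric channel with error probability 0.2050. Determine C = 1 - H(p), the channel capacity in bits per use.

For BSC with error probability p:
C = 1 - H(p) where H(p) is binary entropy
H(0.2050) = -0.2050 × log₂(0.2050) - 0.7950 × log₂(0.7950)
H(p) = 0.7318
C = 1 - 0.7318 = 0.2682 bits/use


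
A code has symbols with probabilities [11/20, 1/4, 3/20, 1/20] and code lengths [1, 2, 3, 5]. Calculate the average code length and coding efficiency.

Average length L = Σ p_i × l_i = 1.7500 bits
Entropy H = 1.6010 bits
Efficiency η = H/L × 100% = 91.49%


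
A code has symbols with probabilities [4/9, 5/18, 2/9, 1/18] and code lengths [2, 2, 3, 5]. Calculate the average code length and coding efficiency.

Average length L = Σ p_i × l_i = 2.3889 bits
Entropy H = 1.7472 bits
Efficiency η = H/L × 100% = 73.14%


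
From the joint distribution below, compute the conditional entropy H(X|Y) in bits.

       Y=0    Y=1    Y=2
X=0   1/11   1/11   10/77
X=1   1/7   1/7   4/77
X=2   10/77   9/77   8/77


H(X|Y) = Σ_y p(y) H(X|Y=y)
  p(Y=0) = 4/11, H(X|Y=0) = 1.5601
  p(Y=1) = 27/77, H(X|Y=1) = 1.5610
  p(Y=2) = 2/7, H(X|Y=2) = 1.4949
H(X|Y) = 0.3636×1.5601 + 0.3506×1.5610 + 0.2857×1.4949 = 1.5418 bits


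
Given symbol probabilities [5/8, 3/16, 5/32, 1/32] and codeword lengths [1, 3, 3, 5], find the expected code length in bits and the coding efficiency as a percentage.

Average length L = Σ p_i × l_i = 1.8125 bits
Entropy H = 1.4513 bits
Efficiency η = H/L × 100% = 80.07%


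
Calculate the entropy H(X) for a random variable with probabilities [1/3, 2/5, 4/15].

H(X) = -Σ p(x) log₂ p(x)
  -1/3 × log₂(1/3) = 0.5283
  -2/5 × log₂(2/5) = 0.5288
  -4/15 × log₂(4/15) = 0.5085
H(X) = 1.5656 bits


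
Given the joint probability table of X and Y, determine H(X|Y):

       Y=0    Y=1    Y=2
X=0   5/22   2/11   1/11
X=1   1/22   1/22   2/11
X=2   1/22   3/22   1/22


H(X|Y) = Σ_y p(y) H(X|Y=y)
  p(Y=0) = 7/22, H(X|Y=0) = 1.1488
  p(Y=1) = 4/11, H(X|Y=1) = 1.4056
  p(Y=2) = 7/22, H(X|Y=2) = 1.3788
H(X|Y) = 0.3182×1.1488 + 0.3636×1.4056 + 0.3182×1.3788 = 1.3154 bits


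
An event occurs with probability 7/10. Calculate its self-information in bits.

Information content I(x) = -log₂(p(x))
I = -log₂(7/10) = -log₂(0.7000)
I = 0.5146 bits


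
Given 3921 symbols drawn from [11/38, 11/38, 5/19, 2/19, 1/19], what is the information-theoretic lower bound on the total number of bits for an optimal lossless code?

Entropy H = 2.1077 bits/symbol
Minimum bits = H × n = 2.1077 × 3921
= 8264.48 bits


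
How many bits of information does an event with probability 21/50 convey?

Information content I(x) = -log₂(p(x))
I = -log₂(21/50) = -log₂(0.4200)
I = 1.2515 bits


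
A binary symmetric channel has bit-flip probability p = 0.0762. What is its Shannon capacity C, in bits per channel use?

For BSC with error probability p:
C = 1 - H(p) where H(p) is binary entropy
H(0.0762) = -0.0762 × log₂(0.0762) - 0.9238 × log₂(0.9238)
H(p) = 0.3886
C = 1 - 0.3886 = 0.6114 bits/use


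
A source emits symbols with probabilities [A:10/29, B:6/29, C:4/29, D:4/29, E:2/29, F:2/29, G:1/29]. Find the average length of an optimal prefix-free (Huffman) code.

Huffman tree construction:
Combine smallest probabilities repeatedly
Resulting codes:
  A: 11 (length 2)
  B: 01 (length 2)
  C: 100 (length 3)
  D: 101 (length 3)
  E: 0011 (length 4)
  F: 000 (length 3)
  G: 0010 (length 4)
Average length = Σ p(s) × length(s) = 2.5517 bits


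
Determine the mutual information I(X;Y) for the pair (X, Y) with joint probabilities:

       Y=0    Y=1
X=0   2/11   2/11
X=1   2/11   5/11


H(X) = 0.9457, H(Y) = 0.9457, H(X,Y) = 1.8586
I(X;Y) = H(X) + H(Y) - H(X,Y) = 0.0328 bits


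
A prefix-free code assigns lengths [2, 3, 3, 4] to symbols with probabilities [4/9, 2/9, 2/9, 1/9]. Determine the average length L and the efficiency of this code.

Average length L = Σ p_i × l_i = 2.6667 bits
Entropy H = 1.8366 bits
Efficiency η = H/L × 100% = 68.87%


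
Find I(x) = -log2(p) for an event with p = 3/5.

Information content I(x) = -log₂(p(x))
I = -log₂(3/5) = -log₂(0.6000)
I = 0.7370 bits


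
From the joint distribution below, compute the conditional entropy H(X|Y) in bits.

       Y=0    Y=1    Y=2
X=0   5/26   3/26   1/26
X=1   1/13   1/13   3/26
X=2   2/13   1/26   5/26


H(X|Y) = Σ_y p(y) H(X|Y=y)
  p(Y=0) = 11/26, H(X|Y=0) = 1.4949
  p(Y=1) = 3/13, H(X|Y=1) = 1.4591
  p(Y=2) = 9/26, H(X|Y=2) = 1.3516
H(X|Y) = 0.4231×1.4949 + 0.2308×1.4591 + 0.3462×1.3516 = 1.4371 bits


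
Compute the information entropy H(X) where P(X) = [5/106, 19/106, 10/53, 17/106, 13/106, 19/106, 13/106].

H(X) = -Σ p(x) log₂ p(x)
  -5/106 × log₂(5/106) = 0.2078
  -19/106 × log₂(19/106) = 0.4445
  -10/53 × log₂(10/53) = 0.4540
  -17/106 × log₂(17/106) = 0.4235
  -13/106 × log₂(13/106) = 0.3713
  -19/106 × log₂(19/106) = 0.4445
  -13/106 × log₂(13/106) = 0.3713
H(X) = 2.7169 bits


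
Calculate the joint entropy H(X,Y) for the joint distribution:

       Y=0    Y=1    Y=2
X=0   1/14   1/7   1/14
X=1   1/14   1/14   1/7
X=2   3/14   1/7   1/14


H(X,Y) = -Σ p(x,y) log₂ p(x,y)
  p(0,0)=1/14: -0.0714 × log₂(0.0714) = 0.2720
  p(0,1)=1/7: -0.1429 × log₂(0.1429) = 0.4011
  p(0,2)=1/14: -0.0714 × log₂(0.0714) = 0.2720
  p(1,0)=1/14: -0.0714 × log₂(0.0714) = 0.2720
  p(1,1)=1/14: -0.0714 × log₂(0.0714) = 0.2720
  p(1,2)=1/7: -0.1429 × log₂(0.1429) = 0.4011
  p(2,0)=3/14: -0.2143 × log₂(0.2143) = 0.4762
  p(2,1)=1/7: -0.1429 × log₂(0.1429) = 0.4011
  p(2,2)=1/14: -0.0714 × log₂(0.0714) = 0.2720
H(X,Y) = 3.0391 bits


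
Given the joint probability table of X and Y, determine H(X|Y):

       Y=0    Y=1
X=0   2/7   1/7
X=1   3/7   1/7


H(X|Y) = Σ_y p(y) H(X|Y=y)
  p(Y=0) = 5/7, H(X|Y=0) = 0.9710
  p(Y=1) = 2/7, H(X|Y=1) = 1.0000
H(X|Y) = 0.7143×0.9710 + 0.2857×1.0000 = 0.9793 bits


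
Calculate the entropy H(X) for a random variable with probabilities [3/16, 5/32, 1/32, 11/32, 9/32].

H(X) = -Σ p(x) log₂ p(x)
  -3/16 × log₂(3/16) = 0.4528
  -5/32 × log₂(5/32) = 0.4184
  -1/32 × log₂(1/32) = 0.1562
  -11/32 × log₂(11/32) = 0.5296
  -9/32 × log₂(9/32) = 0.5147
H(X) = 2.0718 bits


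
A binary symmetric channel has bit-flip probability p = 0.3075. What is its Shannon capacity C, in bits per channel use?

For BSC with error probability p:
C = 1 - H(p) where H(p) is binary entropy
H(0.3075) = -0.3075 × log₂(0.3075) - 0.6925 × log₂(0.6925)
H(p) = 0.8903
C = 1 - 0.8903 = 0.1097 bits/use


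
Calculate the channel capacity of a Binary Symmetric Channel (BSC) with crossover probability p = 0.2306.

For BSC with error probability p:
C = 1 - H(p) where H(p) is binary entropy
H(0.2306) = -0.2306 × log₂(0.2306) - 0.7694 × log₂(0.7694)
H(p) = 0.7791
C = 1 - 0.7791 = 0.2209 bits/use


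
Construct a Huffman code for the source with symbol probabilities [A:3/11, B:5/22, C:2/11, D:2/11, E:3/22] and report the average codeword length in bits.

Huffman tree construction:
Combine smallest probabilities repeatedly
Resulting codes:
  A: 10 (length 2)
  B: 01 (length 2)
  C: 111 (length 3)
  D: 00 (length 2)
  E: 110 (length 3)
Average length = Σ p(s) × length(s) = 2.3182 bits


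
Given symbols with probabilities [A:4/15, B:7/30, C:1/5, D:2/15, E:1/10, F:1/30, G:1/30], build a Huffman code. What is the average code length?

Huffman tree construction:
Combine smallest probabilities repeatedly
Resulting codes:
  A: 10 (length 2)
  B: 01 (length 2)
  C: 00 (length 2)
  D: 110 (length 3)
  E: 1111 (length 4)
  F: 11100 (length 5)
  G: 11101 (length 5)
Average length = Σ p(s) × length(s) = 2.5333 bits


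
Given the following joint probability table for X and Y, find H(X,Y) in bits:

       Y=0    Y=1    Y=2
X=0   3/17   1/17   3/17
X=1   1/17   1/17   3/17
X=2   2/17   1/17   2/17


H(X,Y) = -Σ p(x,y) log₂ p(x,y)
  p(0,0)=3/17: -0.1765 × log₂(0.1765) = 0.4416
  p(0,1)=1/17: -0.0588 × log₂(0.0588) = 0.2404
  p(0,2)=3/17: -0.1765 × log₂(0.1765) = 0.4416
  p(1,0)=1/17: -0.0588 × log₂(0.0588) = 0.2404
  p(1,1)=1/17: -0.0588 × log₂(0.0588) = 0.2404
  p(1,2)=3/17: -0.1765 × log₂(0.1765) = 0.4416
  p(2,0)=2/17: -0.1176 × log₂(0.1176) = 0.3632
  p(2,1)=1/17: -0.0588 × log₂(0.0588) = 0.2404
  p(2,2)=2/17: -0.1176 × log₂(0.1176) = 0.3632
H(X,Y) = 3.0131 bits


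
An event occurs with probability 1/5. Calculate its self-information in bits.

Information content I(x) = -log₂(p(x))
I = -log₂(1/5) = -log₂(0.2000)
I = 2.3219 bits


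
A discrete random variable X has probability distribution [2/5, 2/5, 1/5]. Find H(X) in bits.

H(X) = -Σ p(x) log₂ p(x)
  -2/5 × log₂(2/5) = 0.5288
  -2/5 × log₂(2/5) = 0.5288
  -1/5 × log₂(1/5) = 0.4644
H(X) = 1.5219 bits


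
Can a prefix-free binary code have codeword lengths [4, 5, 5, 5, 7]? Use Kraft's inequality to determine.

Kraft inequality: Σ 2^(-l_i) ≤ 1 for prefix-free code
Calculating: 2^(-4) + 2^(-5) + 2^(-5) + 2^(-5) + 2^(-7)
= 0.0625 + 0.03125 + 0.03125 + 0.03125 + 0.0078125
= 0.1641
Since 0.1641 ≤ 1, prefix-free code exists


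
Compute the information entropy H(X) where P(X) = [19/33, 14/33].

H(X) = -Σ p(x) log₂ p(x)
  -19/33 × log₂(19/33) = 0.4586
  -14/33 × log₂(14/33) = 0.5248
H(X) = 0.9834 bits


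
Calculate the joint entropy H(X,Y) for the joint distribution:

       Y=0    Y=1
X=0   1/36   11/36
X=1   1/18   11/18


H(X,Y) = -Σ p(x,y) log₂ p(x,y)
  p(0,0)=1/36: -0.0278 × log₂(0.0278) = 0.1436
  p(0,1)=11/36: -0.3056 × log₂(0.3056) = 0.5227
  p(1,0)=1/18: -0.0556 × log₂(0.0556) = 0.2317
  p(1,1)=11/18: -0.6111 × log₂(0.6111) = 0.4342
H(X,Y) = 1.3321 bits


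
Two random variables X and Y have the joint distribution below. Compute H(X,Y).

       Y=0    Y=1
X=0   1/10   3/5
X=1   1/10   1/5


H(X,Y) = -Σ p(x,y) log₂ p(x,y)
  p(0,0)=1/10: -0.1000 × log₂(0.1000) = 0.3322
  p(0,1)=3/5: -0.6000 × log₂(0.6000) = 0.4422
  p(1,0)=1/10: -0.1000 × log₂(0.1000) = 0.3322
  p(1,1)=1/5: -0.2000 × log₂(0.2000) = 0.4644
H(X,Y) = 1.5710 bits


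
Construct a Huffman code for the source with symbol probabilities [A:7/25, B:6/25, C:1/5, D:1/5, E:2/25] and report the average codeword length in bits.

Huffman tree construction:
Combine smallest probabilities repeatedly
Resulting codes:
  A: 10 (length 2)
  B: 01 (length 2)
  C: 111 (length 3)
  D: 00 (length 2)
  E: 110 (length 3)
Average length = Σ p(s) × length(s) = 2.2800 bits


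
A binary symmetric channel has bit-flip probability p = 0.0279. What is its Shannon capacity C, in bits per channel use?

For BSC with error probability p:
C = 1 - H(p) where H(p) is binary entropy
H(0.0279) = -0.0279 × log₂(0.0279) - 0.9721 × log₂(0.9721)
H(p) = 0.1837
C = 1 - 0.1837 = 0.8163 bits/use


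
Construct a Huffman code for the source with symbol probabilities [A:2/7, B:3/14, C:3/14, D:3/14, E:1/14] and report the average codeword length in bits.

Huffman tree construction:
Combine smallest probabilities repeatedly
Resulting codes:
  A: 10 (length 2)
  B: 111 (length 3)
  C: 00 (length 2)
  D: 01 (length 2)
  E: 110 (length 3)
Average length = Σ p(s) × length(s) = 2.2857 bits


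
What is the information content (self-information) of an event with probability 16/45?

Information content I(x) = -log₂(p(x))
I = -log₂(16/45) = -log₂(0.3556)
I = 1.4919 bits


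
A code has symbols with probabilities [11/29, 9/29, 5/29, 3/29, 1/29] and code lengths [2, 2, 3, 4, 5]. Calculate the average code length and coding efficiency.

Average length L = Σ p_i × l_i = 2.4828 bits
Entropy H = 1.9977 bits
Efficiency η = H/L × 100% = 80.46%


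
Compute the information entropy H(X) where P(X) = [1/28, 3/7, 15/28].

H(X) = -Σ p(x) log₂ p(x)
  -1/28 × log₂(1/28) = 0.1717
  -3/7 × log₂(3/7) = 0.5239
  -15/28 × log₂(15/28) = 0.4824
H(X) = 1.1780 bits


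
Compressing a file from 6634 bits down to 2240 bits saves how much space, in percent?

Space savings = (1 - Compressed/Original) × 100%
= (1 - 2240/6634) × 100%
= 66.23%


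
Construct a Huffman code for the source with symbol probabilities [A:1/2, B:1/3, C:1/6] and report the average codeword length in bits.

Huffman tree construction:
Combine smallest probabilities repeatedly
Resulting codes:
  A: 0 (length 1)
  B: 11 (length 2)
  C: 10 (length 2)
Average length = Σ p(s) × length(s) = 1.5000 bits


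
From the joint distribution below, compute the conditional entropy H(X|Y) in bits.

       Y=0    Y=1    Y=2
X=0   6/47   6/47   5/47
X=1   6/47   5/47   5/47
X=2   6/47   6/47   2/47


H(X|Y) = Σ_y p(y) H(X|Y=y)
  p(Y=0) = 18/47, H(X|Y=0) = 1.5850
  p(Y=1) = 17/47, H(X|Y=1) = 1.5799
  p(Y=2) = 12/47, H(X|Y=2) = 1.4834
H(X|Y) = 0.3830×1.5850 + 0.3617×1.5799 + 0.2553×1.4834 = 1.5572 bits


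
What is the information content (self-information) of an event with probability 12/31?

Information content I(x) = -log₂(p(x))
I = -log₂(12/31) = -log₂(0.3871)
I = 1.3692 bits


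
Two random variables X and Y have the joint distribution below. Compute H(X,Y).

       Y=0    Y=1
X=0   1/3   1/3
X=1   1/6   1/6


H(X,Y) = -Σ p(x,y) log₂ p(x,y)
  p(0,0)=1/3: -0.3333 × log₂(0.3333) = 0.5283
  p(0,1)=1/3: -0.3333 × log₂(0.3333) = 0.5283
  p(1,0)=1/6: -0.1667 × log₂(0.1667) = 0.4308
  p(1,1)=1/6: -0.1667 × log₂(0.1667) = 0.4308
H(X,Y) = 1.9183 bits


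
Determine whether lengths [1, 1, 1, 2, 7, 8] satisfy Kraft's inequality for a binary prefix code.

Kraft inequality: Σ 2^(-l_i) ≤ 1 for prefix-free code
Calculating: 2^(-1) + 2^(-1) + 2^(-1) + 2^(-2) + 2^(-7) + 2^(-8)
= 0.5 + 0.5 + 0.5 + 0.25 + 0.0078125 + 0.00390625
= 1.7617
Since 1.7617 > 1, prefix-free code does not exist


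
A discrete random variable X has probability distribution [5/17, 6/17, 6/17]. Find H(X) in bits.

H(X) = -Σ p(x) log₂ p(x)
  -5/17 × log₂(5/17) = 0.5193
  -6/17 × log₂(6/17) = 0.5303
  -6/17 × log₂(6/17) = 0.5303
H(X) = 1.5799 bits


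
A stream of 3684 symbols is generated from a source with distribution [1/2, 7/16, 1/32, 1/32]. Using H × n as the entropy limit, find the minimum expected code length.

Entropy H = 1.3343 bits/symbol
Minimum bits = H × n = 1.3343 × 3684
= 4915.50 bits


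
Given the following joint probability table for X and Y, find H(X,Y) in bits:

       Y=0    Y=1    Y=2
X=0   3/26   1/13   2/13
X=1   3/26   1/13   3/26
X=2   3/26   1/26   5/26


H(X,Y) = -Σ p(x,y) log₂ p(x,y)
  p(0,0)=3/26: -0.1154 × log₂(0.1154) = 0.3595
  p(0,1)=1/13: -0.0769 × log₂(0.0769) = 0.2846
  p(0,2)=2/13: -0.1538 × log₂(0.1538) = 0.4155
  p(1,0)=3/26: -0.1154 × log₂(0.1154) = 0.3595
  p(1,1)=1/13: -0.0769 × log₂(0.0769) = 0.2846
  p(1,2)=3/26: -0.1154 × log₂(0.1154) = 0.3595
  p(2,0)=3/26: -0.1154 × log₂(0.1154) = 0.3595
  p(2,1)=1/26: -0.0385 × log₂(0.0385) = 0.1808
  p(2,2)=5/26: -0.1923 × log₂(0.1923) = 0.4574
H(X,Y) = 3.0609 bits


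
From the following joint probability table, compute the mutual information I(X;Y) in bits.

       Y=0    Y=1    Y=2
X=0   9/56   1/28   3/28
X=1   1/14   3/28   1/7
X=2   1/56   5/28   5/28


H(X) = 1.5791, H(Y) = 1.5502, H(X,Y) = 2.9504
I(X;Y) = H(X) + H(Y) - H(X,Y) = 0.1788 bits
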